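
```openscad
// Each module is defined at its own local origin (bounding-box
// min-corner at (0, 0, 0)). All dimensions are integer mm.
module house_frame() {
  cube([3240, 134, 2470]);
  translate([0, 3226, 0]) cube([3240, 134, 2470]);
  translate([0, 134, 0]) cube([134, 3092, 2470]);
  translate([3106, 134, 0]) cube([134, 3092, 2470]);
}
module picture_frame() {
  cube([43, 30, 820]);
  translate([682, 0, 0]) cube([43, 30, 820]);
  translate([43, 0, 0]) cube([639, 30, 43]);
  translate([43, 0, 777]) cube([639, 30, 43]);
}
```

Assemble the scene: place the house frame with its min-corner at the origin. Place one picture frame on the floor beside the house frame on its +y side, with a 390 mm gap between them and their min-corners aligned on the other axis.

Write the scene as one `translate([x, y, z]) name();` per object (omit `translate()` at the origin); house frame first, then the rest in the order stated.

house_frame();
translate([0, 3750, 0]) picture_frame();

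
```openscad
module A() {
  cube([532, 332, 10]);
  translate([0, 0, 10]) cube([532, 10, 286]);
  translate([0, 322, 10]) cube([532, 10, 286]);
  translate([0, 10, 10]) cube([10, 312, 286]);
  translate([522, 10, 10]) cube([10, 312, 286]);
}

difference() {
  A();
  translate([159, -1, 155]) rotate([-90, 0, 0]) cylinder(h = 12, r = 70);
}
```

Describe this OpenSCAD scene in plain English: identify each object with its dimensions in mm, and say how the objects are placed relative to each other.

A is an open storage box with external size 532×332×296 mm and wall thickness 10 mm (the base is also 10 mm thick). The base covers the whole footprint; the four walls stand on the base, with the y-facing walls full-width and the x-facing walls fitting between their inner faces.

The open box has a circular hole of radius 70 mm through its front wall, centred at (x = 159, z = 155).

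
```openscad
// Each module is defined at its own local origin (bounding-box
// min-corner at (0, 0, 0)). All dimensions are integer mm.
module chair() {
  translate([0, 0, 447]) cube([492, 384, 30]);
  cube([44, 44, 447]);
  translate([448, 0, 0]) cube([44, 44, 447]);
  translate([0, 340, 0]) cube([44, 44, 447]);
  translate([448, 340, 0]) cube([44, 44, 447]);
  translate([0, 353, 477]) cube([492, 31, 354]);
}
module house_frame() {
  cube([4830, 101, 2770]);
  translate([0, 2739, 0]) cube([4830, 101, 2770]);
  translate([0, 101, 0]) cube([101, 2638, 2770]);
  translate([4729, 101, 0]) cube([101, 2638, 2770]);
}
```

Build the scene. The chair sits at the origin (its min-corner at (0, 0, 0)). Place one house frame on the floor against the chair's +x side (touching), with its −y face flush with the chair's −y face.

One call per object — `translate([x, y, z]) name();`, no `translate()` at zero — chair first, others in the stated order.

chair();
translate([492, 0, 0]) house_frame();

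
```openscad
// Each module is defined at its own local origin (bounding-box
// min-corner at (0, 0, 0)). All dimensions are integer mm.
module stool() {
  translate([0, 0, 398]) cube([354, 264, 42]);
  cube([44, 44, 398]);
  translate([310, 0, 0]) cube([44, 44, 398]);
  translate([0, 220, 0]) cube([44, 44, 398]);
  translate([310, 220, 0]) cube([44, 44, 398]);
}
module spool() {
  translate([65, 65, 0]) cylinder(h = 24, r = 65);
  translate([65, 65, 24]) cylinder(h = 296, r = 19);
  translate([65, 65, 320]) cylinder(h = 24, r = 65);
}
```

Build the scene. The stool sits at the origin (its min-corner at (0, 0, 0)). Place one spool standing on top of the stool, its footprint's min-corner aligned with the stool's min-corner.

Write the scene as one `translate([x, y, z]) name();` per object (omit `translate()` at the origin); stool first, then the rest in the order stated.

stool();
translate([0, 0, 440]) spool();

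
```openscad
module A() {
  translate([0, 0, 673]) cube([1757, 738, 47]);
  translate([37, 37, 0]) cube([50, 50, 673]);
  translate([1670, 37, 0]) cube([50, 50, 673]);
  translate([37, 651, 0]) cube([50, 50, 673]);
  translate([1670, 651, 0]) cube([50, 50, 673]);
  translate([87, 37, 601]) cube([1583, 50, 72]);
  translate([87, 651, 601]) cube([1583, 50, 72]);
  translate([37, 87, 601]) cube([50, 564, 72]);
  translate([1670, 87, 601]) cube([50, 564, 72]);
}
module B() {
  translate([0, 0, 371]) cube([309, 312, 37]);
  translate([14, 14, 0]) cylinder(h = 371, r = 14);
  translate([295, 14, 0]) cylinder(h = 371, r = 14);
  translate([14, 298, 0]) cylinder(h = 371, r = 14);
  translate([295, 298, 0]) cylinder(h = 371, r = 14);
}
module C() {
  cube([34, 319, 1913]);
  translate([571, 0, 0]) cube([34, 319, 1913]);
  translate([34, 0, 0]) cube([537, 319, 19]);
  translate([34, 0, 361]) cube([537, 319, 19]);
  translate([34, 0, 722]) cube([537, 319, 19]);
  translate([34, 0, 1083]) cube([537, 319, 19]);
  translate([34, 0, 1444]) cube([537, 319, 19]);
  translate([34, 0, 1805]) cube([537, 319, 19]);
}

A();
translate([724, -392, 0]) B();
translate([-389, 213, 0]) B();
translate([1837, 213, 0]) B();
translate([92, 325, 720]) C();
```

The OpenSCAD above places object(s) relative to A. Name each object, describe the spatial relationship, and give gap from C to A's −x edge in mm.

A is a table. B is a stool. C is a bookshelf. Three stools sit around the table at the −y, −x, +x sides. The bookshelf is on top of the table. The gap from the bookshelf to the table's −x edge is 92 mm.

The bookshelf's min-x is at 92; the table's min-x is 0; gap = 92 mm.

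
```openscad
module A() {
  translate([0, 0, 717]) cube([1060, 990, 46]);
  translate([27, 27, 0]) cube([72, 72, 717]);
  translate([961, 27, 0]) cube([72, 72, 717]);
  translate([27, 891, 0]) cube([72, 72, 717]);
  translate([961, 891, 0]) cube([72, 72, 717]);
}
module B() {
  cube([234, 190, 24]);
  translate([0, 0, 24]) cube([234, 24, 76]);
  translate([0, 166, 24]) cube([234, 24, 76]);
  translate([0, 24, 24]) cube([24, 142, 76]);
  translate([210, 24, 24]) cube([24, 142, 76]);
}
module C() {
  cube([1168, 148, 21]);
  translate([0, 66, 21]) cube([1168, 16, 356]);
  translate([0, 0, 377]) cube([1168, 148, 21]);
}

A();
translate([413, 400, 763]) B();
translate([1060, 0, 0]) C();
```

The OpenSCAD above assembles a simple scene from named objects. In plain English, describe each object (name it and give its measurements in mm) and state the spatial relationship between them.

A is a table: top 1060 mm (x) × 990 mm (y), 46 mm thick, upper face at z = 763 mm, on four 72×72 mm square legs, each inset 27 mm from the nearest pair of top edges, running from z = 0 to the bottom of the top.

B is an open storage box with external size 234×190×100 mm and wall thickness 24 mm (the base is also 24 mm thick). The base covers the whole footprint; the four walls stand on the base, with the y-facing walls full-width and the x-facing walls fitting between their inner faces.

C is an I-beam lying along x, 1168 mm long. Overall section height 398 mm. Two flanges 148 mm wide (y) and 21 mm thick, one on the floor and one at the top; a web 16 mm thick runs between them, centred on the flange width.

The open box is on top of the table, centred. The I-beam is against the table's +x side, with their −y faces flush.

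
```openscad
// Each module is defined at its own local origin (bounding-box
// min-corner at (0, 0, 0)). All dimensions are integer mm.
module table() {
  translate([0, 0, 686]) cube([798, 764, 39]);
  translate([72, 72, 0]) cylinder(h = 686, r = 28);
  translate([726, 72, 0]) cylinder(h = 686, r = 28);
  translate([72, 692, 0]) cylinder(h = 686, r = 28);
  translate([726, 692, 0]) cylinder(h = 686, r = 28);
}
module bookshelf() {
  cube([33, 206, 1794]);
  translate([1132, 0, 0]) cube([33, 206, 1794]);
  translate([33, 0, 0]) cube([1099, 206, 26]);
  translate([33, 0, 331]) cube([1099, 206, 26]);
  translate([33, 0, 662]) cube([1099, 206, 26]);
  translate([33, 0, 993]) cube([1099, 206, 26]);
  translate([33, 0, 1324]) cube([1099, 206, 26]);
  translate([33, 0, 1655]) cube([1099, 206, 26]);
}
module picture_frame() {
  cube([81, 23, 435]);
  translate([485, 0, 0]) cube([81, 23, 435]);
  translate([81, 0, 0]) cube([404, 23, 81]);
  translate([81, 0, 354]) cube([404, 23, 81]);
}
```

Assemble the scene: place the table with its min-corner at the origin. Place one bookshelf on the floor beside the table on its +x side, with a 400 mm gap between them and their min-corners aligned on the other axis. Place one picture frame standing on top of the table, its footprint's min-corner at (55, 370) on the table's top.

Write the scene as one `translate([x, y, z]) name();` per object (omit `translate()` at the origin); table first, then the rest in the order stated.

table();
translate([1198, 0, 0]) bookshelf();
translate([55, 370, 725]) picture_frame();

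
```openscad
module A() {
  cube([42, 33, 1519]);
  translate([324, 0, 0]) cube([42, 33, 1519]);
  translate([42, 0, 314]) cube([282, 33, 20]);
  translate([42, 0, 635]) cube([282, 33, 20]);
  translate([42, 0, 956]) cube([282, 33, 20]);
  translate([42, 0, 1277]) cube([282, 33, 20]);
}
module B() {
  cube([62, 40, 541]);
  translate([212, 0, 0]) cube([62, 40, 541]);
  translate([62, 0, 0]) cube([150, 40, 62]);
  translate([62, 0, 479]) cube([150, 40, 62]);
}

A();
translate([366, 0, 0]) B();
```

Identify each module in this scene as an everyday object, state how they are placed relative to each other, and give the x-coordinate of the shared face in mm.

A is a ladder. B is a picture frame. The picture frame is against the ladder's +x side, with their −y faces flush. The x-coordinate of the shared face is 366 mm.

The ladder's +x face and the picture frame's −x face are both at x = 366 mm.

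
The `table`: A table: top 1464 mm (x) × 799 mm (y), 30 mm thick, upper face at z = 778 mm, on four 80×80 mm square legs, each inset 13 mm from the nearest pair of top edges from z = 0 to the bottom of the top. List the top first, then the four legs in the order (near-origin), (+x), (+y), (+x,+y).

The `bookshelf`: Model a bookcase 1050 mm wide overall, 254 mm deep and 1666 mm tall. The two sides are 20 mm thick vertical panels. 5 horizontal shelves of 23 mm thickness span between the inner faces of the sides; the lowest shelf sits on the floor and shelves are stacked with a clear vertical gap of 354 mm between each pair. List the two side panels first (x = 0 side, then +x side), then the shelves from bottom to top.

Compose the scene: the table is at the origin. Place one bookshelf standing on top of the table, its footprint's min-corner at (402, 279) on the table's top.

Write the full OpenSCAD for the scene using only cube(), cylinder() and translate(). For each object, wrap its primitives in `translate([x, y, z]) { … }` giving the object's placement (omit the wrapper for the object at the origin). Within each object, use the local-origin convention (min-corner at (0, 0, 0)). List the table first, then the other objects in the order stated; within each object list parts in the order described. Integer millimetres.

translate([0, 0, 748]) cube([1464, 799, 30]);
translate([13, 13, 0]) cube([80, 80, 748]);
translate([1371, 13, 0]) cube([80, 80, 748]);
translate([13, 706, 0]) cube([80, 80, 748]);
translate([1371, 706, 0]) cube([80, 80, 748]);
translate([402, 279, 778]) {
  cube([20, 254, 1666]);
  translate([1030, 0, 0]) cube([20, 254, 1666]);
  translate([20, 0, 0]) cube([1010, 254, 23]);
  translate([20, 0, 377]) cube([1010, 254, 23]);
  translate([20, 0, 754]) cube([1010, 254, 23]);
  translate([20, 0, 1131]) cube([1010, 254, 23]);
  translate([20, 0, 1508]) cube([1010, 254, 23]);
}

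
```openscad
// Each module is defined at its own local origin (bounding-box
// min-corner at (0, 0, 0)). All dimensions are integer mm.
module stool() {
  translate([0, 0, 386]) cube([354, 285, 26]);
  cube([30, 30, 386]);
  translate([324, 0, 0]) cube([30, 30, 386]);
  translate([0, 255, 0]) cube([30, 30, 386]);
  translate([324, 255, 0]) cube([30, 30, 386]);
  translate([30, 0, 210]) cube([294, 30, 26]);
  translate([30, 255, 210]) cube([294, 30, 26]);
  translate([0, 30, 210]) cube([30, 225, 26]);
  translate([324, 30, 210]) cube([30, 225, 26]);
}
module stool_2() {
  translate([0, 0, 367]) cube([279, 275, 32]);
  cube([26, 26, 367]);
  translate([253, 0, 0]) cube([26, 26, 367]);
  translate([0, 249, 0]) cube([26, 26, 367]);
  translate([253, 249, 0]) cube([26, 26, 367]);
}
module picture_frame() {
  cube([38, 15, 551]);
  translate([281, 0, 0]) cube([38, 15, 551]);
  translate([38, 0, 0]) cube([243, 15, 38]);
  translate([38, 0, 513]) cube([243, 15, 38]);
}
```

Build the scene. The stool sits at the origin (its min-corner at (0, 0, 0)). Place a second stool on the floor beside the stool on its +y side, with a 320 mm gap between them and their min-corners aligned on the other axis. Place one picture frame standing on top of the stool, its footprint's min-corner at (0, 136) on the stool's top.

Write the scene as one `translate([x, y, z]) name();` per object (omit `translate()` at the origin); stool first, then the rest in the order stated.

stool();
translate([0, 605, 0]) stool_2();
translate([0, 136, 412]) picture_frame();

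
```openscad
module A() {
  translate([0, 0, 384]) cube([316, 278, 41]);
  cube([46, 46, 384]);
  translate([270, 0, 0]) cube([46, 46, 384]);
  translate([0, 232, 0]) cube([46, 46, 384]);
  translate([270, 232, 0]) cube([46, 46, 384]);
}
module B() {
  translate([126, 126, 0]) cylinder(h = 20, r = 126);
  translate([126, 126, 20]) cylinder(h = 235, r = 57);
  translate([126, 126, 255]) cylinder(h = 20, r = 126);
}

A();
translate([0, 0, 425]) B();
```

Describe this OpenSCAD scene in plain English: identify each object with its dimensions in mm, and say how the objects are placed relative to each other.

A is a four-legged stool. The seat is 316×278 mm, 41 mm thick, top at z = 425 mm. It stands on four square legs, each 46×46 mm in cross-section, from z = 0 to the seat underside, each flush with a corner of the seat.

B is a spool: two coaxial disc flanges of radius 126 mm and thickness 20 mm, joined by a core cylinder of radius 57 mm and height 235 mm. The lower flange rests on z = 0 and the three cylinders share a vertical axis.

The spool is on top of the stool.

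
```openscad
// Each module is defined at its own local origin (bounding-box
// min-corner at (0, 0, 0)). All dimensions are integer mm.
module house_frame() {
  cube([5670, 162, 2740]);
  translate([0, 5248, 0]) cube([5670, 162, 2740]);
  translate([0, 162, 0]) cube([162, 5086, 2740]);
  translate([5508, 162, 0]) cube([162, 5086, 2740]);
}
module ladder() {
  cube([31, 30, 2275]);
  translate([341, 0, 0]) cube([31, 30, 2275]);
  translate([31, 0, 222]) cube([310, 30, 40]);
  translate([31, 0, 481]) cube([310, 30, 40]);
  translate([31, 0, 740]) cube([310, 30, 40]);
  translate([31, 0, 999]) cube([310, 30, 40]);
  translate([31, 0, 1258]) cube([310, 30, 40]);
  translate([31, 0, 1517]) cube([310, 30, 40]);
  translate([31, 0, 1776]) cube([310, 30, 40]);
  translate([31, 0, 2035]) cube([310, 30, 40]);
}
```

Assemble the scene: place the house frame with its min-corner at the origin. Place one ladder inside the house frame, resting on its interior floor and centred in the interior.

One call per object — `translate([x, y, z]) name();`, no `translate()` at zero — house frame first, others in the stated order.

house_frame();
translate([2649, 2690, 0]) ladder();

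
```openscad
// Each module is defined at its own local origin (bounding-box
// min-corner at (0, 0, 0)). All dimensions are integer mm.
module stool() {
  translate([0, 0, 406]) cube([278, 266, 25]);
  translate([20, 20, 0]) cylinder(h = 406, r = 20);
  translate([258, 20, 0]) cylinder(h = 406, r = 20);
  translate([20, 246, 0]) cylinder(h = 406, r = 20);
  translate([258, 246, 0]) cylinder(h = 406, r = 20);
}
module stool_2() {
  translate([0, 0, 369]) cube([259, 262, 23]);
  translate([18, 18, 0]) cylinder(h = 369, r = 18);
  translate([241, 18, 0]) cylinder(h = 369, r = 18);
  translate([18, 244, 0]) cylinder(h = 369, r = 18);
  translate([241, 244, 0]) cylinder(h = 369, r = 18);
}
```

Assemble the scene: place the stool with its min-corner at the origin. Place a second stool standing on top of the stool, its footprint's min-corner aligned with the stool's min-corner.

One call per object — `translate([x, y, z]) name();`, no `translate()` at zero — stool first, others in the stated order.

stool();
translate([0, 0, 431]) stool_2();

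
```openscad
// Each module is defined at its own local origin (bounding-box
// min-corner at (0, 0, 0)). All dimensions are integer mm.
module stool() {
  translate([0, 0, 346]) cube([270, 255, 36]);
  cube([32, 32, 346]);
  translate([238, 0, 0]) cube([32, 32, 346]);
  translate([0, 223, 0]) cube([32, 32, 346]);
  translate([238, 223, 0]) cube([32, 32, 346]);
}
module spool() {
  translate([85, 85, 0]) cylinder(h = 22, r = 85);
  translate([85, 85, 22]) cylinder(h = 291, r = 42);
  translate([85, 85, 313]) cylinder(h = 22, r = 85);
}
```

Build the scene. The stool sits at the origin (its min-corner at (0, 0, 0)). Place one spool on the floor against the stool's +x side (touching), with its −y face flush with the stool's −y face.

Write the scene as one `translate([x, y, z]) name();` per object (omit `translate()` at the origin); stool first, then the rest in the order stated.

stool();
translate([270, 0, 0]) spool();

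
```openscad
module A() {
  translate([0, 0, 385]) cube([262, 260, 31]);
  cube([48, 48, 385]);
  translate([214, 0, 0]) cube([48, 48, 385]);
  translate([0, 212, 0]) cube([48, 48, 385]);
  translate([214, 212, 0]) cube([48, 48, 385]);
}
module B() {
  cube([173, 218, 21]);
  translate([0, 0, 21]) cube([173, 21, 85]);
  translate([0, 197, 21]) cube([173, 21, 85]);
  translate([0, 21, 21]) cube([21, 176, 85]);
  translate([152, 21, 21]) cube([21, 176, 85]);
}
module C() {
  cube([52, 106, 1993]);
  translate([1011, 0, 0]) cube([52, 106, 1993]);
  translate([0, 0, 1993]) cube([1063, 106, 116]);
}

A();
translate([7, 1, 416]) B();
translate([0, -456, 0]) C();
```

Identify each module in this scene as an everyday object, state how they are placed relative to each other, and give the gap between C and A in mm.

A is a stool. B is an open box. C is a door frame. The open box is on top of the stool. The door frame is on the floor beside the stool on its −y side. The gap between the door frame and the stool is 350 mm.

The door frame's nearest face is 350 mm from the stool's −y face.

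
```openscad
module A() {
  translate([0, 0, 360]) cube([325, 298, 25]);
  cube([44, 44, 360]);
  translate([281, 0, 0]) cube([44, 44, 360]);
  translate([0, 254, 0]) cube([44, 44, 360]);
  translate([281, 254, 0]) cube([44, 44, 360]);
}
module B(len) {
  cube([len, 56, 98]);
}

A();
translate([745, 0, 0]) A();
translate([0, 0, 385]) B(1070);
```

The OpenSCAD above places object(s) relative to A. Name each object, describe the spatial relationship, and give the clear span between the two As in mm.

Second stool starts at x = 745; first ends at x = 325; clear span = 745 − 325 = 420 mm.

A is a stool. B is a beam. A beam spans the tops of two stools. The clear span between the two stools is 420 mm.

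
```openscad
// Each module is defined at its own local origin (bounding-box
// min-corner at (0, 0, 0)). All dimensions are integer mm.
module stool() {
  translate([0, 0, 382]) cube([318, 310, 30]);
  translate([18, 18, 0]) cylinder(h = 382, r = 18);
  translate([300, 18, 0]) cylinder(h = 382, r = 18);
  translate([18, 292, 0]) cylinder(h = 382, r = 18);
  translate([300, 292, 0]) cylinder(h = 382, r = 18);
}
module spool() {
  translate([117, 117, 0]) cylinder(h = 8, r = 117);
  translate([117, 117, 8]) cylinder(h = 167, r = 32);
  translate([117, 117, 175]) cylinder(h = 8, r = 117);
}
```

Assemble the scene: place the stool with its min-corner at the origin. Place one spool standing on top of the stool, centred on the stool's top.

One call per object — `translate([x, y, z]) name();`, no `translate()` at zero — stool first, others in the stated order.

stool();
translate([42, 38, 412]) spool();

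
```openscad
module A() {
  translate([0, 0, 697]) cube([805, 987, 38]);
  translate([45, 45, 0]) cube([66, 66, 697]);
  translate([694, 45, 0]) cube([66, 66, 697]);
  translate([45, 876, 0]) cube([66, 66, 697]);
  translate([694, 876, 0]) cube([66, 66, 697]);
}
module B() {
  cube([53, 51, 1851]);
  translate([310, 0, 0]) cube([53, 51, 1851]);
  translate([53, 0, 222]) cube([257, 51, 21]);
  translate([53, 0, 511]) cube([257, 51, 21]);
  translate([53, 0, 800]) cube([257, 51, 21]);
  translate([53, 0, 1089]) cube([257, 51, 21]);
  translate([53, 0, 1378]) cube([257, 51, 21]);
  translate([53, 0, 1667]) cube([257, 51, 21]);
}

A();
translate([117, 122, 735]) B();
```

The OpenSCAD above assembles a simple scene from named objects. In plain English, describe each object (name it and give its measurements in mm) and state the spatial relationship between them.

A is a table: top 805 mm (x) × 987 mm (y), 38 mm thick, upper face at z = 735 mm, on four 66×66 mm square legs, each inset 45 mm from the nearest pair of top edges, running from z = 0 to the bottom of the top.

B is a wooden ladder with two side rails of 53×51 mm section and 1851 mm height, set 363 mm apart overall. Between them run 6 rectangular rungs (51 mm deep, 21 mm thick), front faces flush with the rails' −y face. The bottom of the first rung is 222 mm above the floor and each subsequent rung is 289 mm higher than the one below.

The ladder is on top of the table.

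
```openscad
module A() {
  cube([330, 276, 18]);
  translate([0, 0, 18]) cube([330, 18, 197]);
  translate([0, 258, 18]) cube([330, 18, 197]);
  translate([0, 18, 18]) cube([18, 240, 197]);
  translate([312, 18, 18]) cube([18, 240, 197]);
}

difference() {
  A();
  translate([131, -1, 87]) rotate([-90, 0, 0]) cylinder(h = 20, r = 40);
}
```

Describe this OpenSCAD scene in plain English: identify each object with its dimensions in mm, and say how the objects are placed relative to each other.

A is an open storage box with external size 330×276×215 mm and wall thickness 18 mm (the base is also 18 mm thick). The base covers the whole footprint; the four walls stand on the base, with the y-facing walls full-width and the x-facing walls fitting between their inner faces.

The open box has a circular hole of radius 40 mm through its front wall, centred at (x = 131, z = 87).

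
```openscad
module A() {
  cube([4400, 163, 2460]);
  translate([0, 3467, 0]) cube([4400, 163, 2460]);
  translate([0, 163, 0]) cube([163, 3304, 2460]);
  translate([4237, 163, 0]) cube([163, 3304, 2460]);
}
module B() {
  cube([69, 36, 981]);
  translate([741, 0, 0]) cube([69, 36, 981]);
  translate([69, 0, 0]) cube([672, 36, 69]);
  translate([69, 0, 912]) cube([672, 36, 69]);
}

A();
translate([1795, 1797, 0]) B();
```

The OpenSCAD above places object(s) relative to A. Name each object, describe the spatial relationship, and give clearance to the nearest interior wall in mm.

Clearances: x = 1632, y = 1634; minimum 1632 mm.

A is a house frame. B is a picture frame. The picture frame sits inside the house frame, centred. The clearance to the nearest interior wall is 1632 mm.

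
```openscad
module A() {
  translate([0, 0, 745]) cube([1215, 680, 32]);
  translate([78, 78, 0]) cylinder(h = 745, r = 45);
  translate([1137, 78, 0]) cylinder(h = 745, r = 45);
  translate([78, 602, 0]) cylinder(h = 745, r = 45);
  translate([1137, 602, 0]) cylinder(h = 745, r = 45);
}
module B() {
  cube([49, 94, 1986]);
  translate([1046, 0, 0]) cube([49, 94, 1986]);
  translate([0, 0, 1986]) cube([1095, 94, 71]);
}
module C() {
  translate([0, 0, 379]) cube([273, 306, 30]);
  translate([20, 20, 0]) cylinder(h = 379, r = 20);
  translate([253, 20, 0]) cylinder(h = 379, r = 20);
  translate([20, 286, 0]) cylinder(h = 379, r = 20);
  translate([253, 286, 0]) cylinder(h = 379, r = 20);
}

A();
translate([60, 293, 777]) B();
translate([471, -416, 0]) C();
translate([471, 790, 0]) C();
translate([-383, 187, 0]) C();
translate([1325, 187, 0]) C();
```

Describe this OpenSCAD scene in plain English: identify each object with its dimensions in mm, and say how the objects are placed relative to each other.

A is a table with a 1215×680 mm rectangular top, 32 mm thick, top surface at z = 777 mm, supported by four round legs of 90 mm diameter, each leg's bounding box inset 33 mm from the nearest pair of top edges, running from the floor.

B is a rectangular door frame: two vertical jambs of 49×94 mm section, 1986 mm tall, with a clear opening 997 mm wide between their inner faces. A header 71 mm tall and 94 mm deep lies on top of the jambs and spans the full outside width.

C is a four-legged stool. The seat is 273×306 mm, 30 mm thick, top at z = 409 mm. It stands on four round legs, each 40 mm in diameter, from z = 0 to the seat underside, each leg's axis is inset half a diameter from the nearest pair of seat edges (so the leg's bounding box is flush with the corner).

The door frame is on top of the table, centred. Four stools sit around the table at the −y, +y, −x, +x sides.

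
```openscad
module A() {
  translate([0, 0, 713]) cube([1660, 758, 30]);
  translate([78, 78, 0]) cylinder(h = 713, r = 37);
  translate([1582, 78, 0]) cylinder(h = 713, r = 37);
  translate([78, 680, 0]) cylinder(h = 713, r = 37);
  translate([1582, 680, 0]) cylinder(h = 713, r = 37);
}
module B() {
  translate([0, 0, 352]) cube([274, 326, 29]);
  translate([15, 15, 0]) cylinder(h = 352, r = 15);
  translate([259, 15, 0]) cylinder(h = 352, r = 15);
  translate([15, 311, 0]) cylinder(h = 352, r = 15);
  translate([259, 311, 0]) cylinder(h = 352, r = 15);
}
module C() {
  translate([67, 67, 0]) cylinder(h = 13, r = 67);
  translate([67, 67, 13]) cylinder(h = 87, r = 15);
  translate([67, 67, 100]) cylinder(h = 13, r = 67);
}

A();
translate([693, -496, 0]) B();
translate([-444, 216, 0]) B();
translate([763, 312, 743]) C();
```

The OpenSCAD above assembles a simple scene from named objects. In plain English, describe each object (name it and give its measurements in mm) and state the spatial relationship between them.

A is a table with a 1660×758 mm rectangular top, 30 mm thick, top surface at z = 743 mm, supported by four round legs of 74 mm diameter, each leg's bounding box inset 41 mm from the nearest pair of top edges, running from the floor.

B is a four-legged stool. The seat is 274×326 mm, 29 mm thick, top at z = 381 mm. It stands on four round legs, each 30 mm in diameter, from z = 0 to the seat underside, each leg's axis is inset half a diameter from the nearest pair of seat edges (so the leg's bounding box is flush with the corner).

C is a spool: two coaxial disc flanges of radius 67 mm and thickness 13 mm, joined by a core cylinder of radius 15 mm and height 87 mm. The lower flange rests on z = 0 and the three cylinders share a vertical axis.

Two stools sit around the table at the −y, −x sides. The spool is on top of the table, centred.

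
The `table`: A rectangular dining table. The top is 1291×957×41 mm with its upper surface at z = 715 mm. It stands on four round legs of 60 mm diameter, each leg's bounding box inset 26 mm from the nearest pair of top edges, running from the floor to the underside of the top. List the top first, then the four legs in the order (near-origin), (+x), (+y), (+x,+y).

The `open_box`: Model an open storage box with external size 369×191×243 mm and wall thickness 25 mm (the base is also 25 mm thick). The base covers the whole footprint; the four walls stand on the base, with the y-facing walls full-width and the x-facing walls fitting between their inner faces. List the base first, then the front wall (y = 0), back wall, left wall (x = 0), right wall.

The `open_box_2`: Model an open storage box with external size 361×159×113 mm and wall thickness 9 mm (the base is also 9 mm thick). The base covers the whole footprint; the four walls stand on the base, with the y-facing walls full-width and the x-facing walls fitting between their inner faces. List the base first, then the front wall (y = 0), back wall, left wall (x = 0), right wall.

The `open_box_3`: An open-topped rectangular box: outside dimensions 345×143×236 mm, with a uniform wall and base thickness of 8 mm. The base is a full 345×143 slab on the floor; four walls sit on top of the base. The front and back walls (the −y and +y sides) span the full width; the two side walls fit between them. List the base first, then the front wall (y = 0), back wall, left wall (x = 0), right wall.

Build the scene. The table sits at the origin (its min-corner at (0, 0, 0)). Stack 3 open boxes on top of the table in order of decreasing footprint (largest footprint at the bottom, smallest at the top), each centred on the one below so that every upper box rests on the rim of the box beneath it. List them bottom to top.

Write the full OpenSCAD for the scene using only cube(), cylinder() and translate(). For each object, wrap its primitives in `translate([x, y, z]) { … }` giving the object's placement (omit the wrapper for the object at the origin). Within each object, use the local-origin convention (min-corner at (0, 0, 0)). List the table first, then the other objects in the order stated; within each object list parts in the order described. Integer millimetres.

translate([0, 0, 674]) cube([1291, 957, 41]);
translate([56, 56, 0]) cylinder(h = 674, r = 30);
translate([1235, 56, 0]) cylinder(h = 674, r = 30);
translate([56, 901, 0]) cylinder(h = 674, r = 30);
translate([1235, 901, 0]) cylinder(h = 674, r = 30);
translate([461, 383, 715]) {
  cube([369, 191, 25]);
  translate([0, 0, 25]) cube([369, 25, 218]);
  translate([0, 166, 25]) cube([369, 25, 218]);
  translate([0, 25, 25]) cube([25, 141, 218]);
  translate([344, 25, 25]) cube([25, 141, 218]);
}
translate([465, 399, 958]) {
  cube([361, 159, 9]);
  translate([0, 0, 9]) cube([361, 9, 104]);
  translate([0, 150, 9]) cube([361, 9, 104]);
  translate([0, 9, 9]) cube([9, 141, 104]);
  translate([352, 9, 9]) cube([9, 141, 104]);
}
translate([473, 407, 1071]) {
  cube([345, 143, 8]);
  translate([0, 0, 8]) cube([345, 8, 228]);
  translate([0, 135, 8]) cube([345, 8, 228]);
  translate([0, 8, 8]) cube([8, 127, 228]);
  translate([337, 8, 8]) cube([8, 127, 228]);
}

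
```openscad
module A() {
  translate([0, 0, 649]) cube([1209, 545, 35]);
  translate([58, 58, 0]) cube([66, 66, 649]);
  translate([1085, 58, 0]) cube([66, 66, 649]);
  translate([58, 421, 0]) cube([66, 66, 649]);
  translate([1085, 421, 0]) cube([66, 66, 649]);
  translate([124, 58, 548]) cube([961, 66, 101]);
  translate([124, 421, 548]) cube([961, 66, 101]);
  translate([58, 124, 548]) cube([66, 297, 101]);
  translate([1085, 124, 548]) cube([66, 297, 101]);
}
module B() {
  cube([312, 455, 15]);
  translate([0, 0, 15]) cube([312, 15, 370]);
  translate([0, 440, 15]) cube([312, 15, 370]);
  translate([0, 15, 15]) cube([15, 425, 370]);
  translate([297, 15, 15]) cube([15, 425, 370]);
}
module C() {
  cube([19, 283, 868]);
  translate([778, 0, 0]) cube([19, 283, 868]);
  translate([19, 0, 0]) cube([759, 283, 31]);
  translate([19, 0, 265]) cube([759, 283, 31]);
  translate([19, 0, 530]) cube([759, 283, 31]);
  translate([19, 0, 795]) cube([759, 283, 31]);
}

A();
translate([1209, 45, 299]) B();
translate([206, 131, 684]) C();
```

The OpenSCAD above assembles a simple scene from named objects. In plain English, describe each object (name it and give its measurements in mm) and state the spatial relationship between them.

A is a table: top 1209 mm (x) × 545 mm (y), 35 mm thick, upper face at z = 684 mm, on four 66×66 mm square legs, each inset 58 mm from the nearest pair of top edges, running from z = 0 to the bottom of the top. Four apron rails, 66 mm thick and 101 mm tall, run between adjacent legs with their top edges flush with the underside of the top and their outer faces flush with the legs' outer faces.

B is an open storage box with external size 312×455×385 mm and wall thickness 15 mm (the base is also 15 mm thick). The base covers the whole footprint; the four walls stand on the base, with the y-facing walls full-width and the x-facing walls fitting between their inner faces.

C is a bookshelf 797 mm wide overall, 283 mm deep and 868 mm tall. The two sides are 19 mm thick vertical panels. 4 horizontal shelves of 31 mm thickness span between the inner faces of the sides; the lowest shelf sits on the floor and shelves are stacked with a clear vertical gap of 234 mm between each pair.

The open box is beside the table with their tops flush at z = 684. The bookshelf is on top of the table, centred.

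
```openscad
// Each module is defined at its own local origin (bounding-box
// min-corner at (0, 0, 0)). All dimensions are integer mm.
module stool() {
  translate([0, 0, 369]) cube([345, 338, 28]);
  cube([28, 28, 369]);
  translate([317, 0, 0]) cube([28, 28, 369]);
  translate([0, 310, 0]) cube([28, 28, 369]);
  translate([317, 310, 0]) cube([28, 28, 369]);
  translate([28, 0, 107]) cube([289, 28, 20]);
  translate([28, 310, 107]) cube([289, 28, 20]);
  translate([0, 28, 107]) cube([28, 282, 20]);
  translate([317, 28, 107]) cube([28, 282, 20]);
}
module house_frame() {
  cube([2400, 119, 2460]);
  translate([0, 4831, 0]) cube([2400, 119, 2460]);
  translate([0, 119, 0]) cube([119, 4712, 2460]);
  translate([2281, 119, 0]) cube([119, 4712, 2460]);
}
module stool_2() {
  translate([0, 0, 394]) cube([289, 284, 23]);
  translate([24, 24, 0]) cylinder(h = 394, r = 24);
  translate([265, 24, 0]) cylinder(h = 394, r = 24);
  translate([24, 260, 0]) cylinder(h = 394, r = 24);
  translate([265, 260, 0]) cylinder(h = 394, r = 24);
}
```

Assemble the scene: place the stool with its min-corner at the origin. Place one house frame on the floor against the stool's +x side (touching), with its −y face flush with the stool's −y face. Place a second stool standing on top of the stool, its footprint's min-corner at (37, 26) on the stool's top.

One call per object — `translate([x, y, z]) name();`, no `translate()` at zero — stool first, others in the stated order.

stool();
translate([345, 0, 0]) house_frame();
translate([37, 26, 397]) stool_2();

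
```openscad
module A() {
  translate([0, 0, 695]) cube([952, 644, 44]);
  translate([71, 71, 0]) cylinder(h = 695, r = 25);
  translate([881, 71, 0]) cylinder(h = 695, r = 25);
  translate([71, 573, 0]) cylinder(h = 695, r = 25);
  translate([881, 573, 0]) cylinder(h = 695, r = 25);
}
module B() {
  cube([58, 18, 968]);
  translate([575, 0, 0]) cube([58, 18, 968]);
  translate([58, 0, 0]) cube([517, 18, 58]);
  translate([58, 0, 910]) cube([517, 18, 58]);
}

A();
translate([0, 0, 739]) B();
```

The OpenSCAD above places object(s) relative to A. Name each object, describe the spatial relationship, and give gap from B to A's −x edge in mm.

A is a table. B is a picture frame. The picture frame is on top of the table. The gap from the picture frame to the table's −x edge is 0 mm.

The picture frame's min-x is at 0; the table's min-x is 0; gap = 0 mm.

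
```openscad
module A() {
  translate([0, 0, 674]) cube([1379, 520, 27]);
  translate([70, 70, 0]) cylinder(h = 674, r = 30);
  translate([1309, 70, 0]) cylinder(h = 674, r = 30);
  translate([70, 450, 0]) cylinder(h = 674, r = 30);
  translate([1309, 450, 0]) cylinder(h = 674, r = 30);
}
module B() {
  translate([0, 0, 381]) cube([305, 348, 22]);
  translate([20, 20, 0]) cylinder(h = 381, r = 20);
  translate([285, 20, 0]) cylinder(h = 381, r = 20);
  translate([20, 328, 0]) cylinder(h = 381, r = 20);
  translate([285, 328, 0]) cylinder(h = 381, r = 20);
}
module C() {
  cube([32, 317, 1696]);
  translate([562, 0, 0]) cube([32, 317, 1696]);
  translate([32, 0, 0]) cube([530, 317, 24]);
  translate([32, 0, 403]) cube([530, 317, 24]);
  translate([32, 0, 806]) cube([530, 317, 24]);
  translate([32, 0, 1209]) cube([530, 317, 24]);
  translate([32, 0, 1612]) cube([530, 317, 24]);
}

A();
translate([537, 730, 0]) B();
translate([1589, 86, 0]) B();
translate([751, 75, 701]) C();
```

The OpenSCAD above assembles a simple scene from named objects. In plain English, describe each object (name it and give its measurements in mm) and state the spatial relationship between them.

A is a table with a 1379×520 mm rectangular top, 27 mm thick, top surface at z = 701 mm, supported by four round legs of 60 mm diameter, each leg's bounding box inset 40 mm from the nearest pair of top edges, running from the floor.

B is a four-legged stool. The seat is a 305×348×22 mm slab whose top surface is at z = 403 mm; four round legs, each 40 mm in diameter, run from the floor (z = 0) to the underside of the seat, each leg's axis is inset half a diameter from the nearest pair of seat edges (so the leg's bounding box is flush with the corner).

C is a bookshelf 594 mm wide overall, 317 mm deep and 1696 mm tall. The two sides are 32 mm thick vertical panels. 5 horizontal shelves of 24 mm thickness span between the inner faces of the sides; the lowest shelf sits on the floor and shelves are stacked with a clear vertical gap of 379 mm between each pair.

Two stools sit around the table at the +y, +x sides. The bookshelf is on top of the table.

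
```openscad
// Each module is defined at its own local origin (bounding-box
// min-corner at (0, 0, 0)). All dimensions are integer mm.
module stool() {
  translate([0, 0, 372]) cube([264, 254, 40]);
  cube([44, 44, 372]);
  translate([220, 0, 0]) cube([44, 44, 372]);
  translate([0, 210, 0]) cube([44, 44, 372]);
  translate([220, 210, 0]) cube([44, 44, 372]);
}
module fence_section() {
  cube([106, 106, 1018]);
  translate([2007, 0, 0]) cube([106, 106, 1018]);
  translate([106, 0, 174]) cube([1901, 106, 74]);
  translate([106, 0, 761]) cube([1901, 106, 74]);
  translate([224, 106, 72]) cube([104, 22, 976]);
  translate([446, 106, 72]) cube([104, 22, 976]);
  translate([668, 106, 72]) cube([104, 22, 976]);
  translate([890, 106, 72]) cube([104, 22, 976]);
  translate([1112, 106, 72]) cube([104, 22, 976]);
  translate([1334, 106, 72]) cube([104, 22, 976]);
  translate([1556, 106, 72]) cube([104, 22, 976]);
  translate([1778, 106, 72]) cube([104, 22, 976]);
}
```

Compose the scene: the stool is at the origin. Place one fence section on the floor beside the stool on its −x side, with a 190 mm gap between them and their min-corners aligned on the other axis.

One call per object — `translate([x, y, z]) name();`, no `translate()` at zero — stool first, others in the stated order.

stool();
translate([-2303, 0, 0]) fence_section();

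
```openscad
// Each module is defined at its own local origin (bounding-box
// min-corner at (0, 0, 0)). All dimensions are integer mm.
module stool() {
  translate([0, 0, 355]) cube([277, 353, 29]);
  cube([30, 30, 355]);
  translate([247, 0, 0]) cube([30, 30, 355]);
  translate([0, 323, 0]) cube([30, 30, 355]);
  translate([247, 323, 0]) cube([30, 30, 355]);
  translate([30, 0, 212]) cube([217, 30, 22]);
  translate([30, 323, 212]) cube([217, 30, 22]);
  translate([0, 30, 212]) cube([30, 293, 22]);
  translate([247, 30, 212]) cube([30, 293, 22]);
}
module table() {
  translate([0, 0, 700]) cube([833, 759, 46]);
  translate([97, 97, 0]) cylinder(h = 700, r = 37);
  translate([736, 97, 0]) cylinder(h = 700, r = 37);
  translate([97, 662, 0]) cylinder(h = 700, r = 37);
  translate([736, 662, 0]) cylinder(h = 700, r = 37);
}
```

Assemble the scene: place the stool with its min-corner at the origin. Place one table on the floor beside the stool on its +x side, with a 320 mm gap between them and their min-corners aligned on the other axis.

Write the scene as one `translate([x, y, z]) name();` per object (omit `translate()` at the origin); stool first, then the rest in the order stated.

stool();
translate([597, 0, 0]) table();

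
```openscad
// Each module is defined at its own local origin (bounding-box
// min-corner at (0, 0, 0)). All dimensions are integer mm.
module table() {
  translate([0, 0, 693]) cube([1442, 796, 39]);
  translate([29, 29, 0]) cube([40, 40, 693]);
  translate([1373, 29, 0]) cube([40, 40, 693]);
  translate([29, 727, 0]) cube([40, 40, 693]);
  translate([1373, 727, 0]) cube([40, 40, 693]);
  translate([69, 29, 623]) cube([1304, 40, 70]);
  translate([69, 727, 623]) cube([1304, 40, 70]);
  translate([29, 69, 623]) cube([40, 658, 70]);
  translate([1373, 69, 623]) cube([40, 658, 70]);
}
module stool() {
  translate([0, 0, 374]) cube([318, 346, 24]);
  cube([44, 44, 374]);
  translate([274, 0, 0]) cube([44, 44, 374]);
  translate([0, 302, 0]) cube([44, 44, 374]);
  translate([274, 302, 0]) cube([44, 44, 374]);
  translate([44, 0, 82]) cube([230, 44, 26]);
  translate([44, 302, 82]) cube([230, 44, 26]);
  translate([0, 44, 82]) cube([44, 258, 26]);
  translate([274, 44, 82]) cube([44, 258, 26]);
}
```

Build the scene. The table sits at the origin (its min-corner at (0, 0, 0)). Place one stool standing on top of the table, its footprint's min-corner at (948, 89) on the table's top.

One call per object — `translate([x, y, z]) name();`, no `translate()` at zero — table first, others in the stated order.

table();
translate([948, 89, 732]) stool();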